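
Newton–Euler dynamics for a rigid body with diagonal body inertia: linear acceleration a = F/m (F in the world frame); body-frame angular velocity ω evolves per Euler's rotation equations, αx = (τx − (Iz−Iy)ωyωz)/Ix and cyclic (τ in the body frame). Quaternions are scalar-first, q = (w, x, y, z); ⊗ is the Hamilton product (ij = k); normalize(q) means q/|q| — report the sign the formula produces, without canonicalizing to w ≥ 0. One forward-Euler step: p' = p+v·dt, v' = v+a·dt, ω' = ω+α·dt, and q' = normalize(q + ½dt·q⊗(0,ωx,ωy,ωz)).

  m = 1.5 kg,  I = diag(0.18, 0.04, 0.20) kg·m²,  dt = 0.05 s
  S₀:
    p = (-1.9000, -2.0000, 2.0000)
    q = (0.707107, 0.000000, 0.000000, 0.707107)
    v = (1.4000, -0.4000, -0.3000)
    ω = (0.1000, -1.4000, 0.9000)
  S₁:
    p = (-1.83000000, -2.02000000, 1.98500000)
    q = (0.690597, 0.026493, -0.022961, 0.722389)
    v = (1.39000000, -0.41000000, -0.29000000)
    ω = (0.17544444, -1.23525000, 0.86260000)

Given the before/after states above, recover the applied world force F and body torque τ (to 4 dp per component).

Δω = ω₁−ω₀ = (0.07544444, 0.16475000, -0.03740000)
gyro term ω₀×Iω₀ = (-0.2016, -0.0018, 0.0196)
applied torque τ = (0.0700, 0.1300, -0.1300)
velocity change Δv = (-0.01000000, -0.01000000, 0.01000000)
m·(v₁−v₀)/dt = (-0.3000, -0.3000, 0.3000)

F = (-0.3000, -0.3000, 0.3000)
τ = (0.0700, 0.1300, -0.1300)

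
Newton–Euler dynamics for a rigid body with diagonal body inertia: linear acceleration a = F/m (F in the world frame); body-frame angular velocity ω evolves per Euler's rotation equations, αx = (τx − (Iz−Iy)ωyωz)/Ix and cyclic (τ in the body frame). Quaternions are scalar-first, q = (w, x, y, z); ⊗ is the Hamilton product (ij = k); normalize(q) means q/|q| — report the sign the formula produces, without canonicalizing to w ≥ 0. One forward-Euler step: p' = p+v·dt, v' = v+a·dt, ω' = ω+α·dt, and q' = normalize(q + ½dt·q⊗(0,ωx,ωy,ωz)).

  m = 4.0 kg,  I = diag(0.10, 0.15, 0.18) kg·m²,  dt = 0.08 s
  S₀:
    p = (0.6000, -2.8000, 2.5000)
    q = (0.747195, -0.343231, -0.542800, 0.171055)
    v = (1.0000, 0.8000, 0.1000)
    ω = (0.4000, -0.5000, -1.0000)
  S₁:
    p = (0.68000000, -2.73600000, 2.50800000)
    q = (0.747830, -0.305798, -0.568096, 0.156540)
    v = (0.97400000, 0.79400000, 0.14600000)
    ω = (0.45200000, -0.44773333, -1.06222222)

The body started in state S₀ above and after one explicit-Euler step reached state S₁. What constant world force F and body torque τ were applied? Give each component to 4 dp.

v₁ − v₀ = (-0.02600000, -0.00600000, 0.04600000)
applied force F = (-1.3000, -0.3000, 2.3000)
rate change Δω = (0.05200000, 0.05226667, -0.06222222)
precession coupling = (0.0150, 0.0320, -0.0100)
τ = I·(Δω/dt) + ω₀×(Iω₀) = (0.0800, 0.1300, -0.1500)

F = (-1.3000, -0.3000, 2.3000)
τ = (0.0800, 0.1300, -0.1500)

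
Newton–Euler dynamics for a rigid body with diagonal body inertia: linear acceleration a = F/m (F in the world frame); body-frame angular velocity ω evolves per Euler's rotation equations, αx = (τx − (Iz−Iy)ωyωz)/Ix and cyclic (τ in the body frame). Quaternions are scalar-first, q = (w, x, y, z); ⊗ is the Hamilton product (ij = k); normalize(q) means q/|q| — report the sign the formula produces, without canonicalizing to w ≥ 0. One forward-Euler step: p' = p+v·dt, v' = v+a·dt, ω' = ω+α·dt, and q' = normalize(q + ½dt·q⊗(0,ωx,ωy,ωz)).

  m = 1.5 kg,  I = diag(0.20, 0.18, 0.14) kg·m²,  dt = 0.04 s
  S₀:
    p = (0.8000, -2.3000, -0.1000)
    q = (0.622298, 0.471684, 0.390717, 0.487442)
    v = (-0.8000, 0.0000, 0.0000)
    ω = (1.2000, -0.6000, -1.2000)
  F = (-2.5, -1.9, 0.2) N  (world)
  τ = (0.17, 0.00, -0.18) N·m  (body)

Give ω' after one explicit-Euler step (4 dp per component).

ω×(Iω) gyroscopic = (-0.0288, -0.0864, 0.0144)
angular accel α = (0.9940, 0.4800, -1.3886)
new body rate ω' = (1.2398, -0.5808, -1.2555)

ω' = (1.2398, -0.5808, -1.2555)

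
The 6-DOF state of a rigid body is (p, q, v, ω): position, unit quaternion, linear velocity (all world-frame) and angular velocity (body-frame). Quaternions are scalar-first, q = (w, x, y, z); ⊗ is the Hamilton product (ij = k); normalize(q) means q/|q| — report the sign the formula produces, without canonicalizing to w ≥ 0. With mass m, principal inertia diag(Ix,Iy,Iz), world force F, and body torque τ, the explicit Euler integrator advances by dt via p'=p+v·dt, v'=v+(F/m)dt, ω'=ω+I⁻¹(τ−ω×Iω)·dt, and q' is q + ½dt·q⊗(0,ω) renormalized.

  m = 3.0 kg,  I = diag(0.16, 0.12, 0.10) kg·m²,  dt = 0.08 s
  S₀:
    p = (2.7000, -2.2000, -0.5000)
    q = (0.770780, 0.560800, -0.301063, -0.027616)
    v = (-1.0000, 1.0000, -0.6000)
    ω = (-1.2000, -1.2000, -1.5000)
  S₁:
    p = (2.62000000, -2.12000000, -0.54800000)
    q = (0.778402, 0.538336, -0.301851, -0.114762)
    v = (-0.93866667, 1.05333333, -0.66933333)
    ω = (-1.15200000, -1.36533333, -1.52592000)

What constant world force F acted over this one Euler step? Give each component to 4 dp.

F = (2.3000, 2.0000, -2.6000)

velocity change Δv = (0.06133333, 0.05333333, -0.06933333)
F = m·Δv/dt = (2.3000, 2.0000, -2.6000)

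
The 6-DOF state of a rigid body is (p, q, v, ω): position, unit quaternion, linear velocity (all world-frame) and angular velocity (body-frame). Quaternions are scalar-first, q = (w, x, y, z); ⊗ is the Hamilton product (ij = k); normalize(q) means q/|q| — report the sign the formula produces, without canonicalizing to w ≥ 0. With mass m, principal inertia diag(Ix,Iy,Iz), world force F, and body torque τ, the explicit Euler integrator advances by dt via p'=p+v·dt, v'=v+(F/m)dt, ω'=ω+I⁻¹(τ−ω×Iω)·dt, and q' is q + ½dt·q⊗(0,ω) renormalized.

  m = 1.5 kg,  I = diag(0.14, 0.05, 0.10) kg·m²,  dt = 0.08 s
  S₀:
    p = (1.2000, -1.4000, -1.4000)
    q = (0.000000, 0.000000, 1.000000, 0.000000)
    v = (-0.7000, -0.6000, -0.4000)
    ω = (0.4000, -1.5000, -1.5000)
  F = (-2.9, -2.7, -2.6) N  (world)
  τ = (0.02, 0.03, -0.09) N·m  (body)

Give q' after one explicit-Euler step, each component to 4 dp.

q' = (0.0598, -0.0598, 0.9963, -0.0159)

2q̇ = q⊗(0,ω) = (1.5000000, -1.5000000, 0.0000000, -0.4000000)
updated quaternion q' = (0.0598, -0.0598, 0.9963, -0.0159)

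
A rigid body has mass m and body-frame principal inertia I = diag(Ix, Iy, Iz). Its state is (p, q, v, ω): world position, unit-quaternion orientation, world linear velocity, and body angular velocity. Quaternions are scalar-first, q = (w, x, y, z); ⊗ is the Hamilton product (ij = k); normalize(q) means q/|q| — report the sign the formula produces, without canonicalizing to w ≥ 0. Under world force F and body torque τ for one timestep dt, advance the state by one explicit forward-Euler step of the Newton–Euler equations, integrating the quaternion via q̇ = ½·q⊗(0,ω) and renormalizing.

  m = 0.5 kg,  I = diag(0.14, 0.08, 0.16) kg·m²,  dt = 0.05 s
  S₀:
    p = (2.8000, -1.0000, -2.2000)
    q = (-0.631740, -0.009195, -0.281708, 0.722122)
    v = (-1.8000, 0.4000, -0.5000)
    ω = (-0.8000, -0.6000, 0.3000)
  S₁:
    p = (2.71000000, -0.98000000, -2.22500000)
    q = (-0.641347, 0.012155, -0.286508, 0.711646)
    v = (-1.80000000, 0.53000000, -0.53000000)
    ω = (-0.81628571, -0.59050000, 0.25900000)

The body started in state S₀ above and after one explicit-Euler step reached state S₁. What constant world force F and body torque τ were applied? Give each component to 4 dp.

F = (0.0000, 1.3000, -0.3000)
τ = (-0.0600, 0.0200, -0.1600)

v₁ − v₀ = (0.00000000, 0.13000000, -0.03000000)
m·(v₁−v₀)/dt = (0.0000, 1.3000, -0.3000)
Δω = ω₁−ω₀ = (-0.01628571, 0.00950000, -0.04100000)
gyro term ω₀×Iω₀ = (-0.0144, 0.0048, -0.0288)
I·α + gyro = (-0.0600, 0.0200, -0.1600)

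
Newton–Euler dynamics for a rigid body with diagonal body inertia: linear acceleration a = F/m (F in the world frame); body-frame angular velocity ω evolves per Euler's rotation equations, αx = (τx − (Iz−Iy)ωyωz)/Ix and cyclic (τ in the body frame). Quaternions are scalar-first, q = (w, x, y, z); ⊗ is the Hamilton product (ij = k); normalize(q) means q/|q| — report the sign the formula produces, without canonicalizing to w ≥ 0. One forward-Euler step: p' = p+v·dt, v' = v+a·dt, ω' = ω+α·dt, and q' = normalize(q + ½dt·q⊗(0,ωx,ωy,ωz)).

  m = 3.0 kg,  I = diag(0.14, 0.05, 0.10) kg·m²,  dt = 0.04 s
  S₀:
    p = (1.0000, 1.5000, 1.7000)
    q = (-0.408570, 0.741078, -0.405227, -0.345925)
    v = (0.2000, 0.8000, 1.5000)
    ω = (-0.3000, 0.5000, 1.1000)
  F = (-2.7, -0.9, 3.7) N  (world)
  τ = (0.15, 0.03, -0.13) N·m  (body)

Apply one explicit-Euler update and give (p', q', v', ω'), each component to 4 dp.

p' = (1.0080, 1.5320, 1.7600)
q' = (-0.3923, 0.7378, -0.4234, -0.3498)
v' = (0.1640, 0.7880, 1.5493)
ω' = (-0.2650, 0.5346, 1.0426)

α = I⁻¹(τ − ω×Iω) = (0.8750, 0.8640, -1.4350)
new body rate ω' = (-0.2650, 0.5346, 1.0426)
Hamilton product q⊗(0,ω) = (0.8054544, -0.1502162, -0.9156933, -0.2004561)
updated quaternion q' = (-0.3923, 0.7378, -0.4234, -0.3498)
new position p' = (1.0080, 1.5320, 1.7600)
new velocity v' = (0.1640, 0.7880, 1.5493)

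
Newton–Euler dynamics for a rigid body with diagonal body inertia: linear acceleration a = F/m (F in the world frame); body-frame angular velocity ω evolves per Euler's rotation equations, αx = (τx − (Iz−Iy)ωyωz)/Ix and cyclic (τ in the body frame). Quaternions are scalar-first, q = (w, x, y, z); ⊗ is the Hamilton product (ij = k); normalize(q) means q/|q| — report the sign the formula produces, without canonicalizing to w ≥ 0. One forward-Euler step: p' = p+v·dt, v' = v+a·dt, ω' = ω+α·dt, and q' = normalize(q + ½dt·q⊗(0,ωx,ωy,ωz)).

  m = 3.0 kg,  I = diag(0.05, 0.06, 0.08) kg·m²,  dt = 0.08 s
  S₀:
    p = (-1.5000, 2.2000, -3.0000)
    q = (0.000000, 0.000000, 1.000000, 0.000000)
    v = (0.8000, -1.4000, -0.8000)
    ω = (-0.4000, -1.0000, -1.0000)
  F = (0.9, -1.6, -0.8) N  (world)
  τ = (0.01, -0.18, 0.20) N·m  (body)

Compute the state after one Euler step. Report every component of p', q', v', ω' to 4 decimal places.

ω×(Iω) gyroscopic = (0.0200, -0.0120, 0.0040)
α = I⁻¹(τ − ω×Iω) = (-0.2000, -2.8000, 2.4500)
new body rate ω' = (-0.4160, -1.2240, -0.8040)
2q̇ = q⊗(0,ω) = (1.0000000, -1.0000000, 0.0000000, 0.4000000)
updated quaternion q' = (0.0399, -0.0399, 0.9983, 0.0160)
a = (0.3000, -0.5333, -0.2667)
new position p' = (-1.4360, 2.0880, -3.0640)
new velocity v' = (0.8240, -1.4427, -0.8213)

p' = (-1.4360, 2.0880, -3.0640)
q' = (0.0399, -0.0399, 0.9983, 0.0160)
v' = (0.8240, -1.4427, -0.8213)
ω' = (-0.4160, -1.2240, -0.8040)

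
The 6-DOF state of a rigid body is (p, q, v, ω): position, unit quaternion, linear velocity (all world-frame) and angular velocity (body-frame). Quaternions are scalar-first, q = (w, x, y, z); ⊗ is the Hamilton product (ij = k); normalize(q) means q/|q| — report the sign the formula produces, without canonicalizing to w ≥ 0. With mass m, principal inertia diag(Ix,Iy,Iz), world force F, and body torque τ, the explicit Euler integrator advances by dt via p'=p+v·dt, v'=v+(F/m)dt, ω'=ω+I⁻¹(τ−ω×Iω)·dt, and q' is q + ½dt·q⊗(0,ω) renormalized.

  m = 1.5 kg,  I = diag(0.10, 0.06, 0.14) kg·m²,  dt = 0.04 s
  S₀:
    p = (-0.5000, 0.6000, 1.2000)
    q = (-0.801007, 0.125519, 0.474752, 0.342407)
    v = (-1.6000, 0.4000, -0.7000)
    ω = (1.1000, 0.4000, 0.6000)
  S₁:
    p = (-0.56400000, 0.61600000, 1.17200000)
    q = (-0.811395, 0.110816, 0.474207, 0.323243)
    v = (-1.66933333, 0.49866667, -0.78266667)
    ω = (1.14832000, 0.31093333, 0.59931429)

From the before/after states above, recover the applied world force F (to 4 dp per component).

F = (-2.6000, 3.7000, -3.1000)

velocity change Δv = (-0.06933333, 0.09866667, -0.08266667)
m·(v₁−v₀)/dt = (-2.6000, 3.7000, -3.1000)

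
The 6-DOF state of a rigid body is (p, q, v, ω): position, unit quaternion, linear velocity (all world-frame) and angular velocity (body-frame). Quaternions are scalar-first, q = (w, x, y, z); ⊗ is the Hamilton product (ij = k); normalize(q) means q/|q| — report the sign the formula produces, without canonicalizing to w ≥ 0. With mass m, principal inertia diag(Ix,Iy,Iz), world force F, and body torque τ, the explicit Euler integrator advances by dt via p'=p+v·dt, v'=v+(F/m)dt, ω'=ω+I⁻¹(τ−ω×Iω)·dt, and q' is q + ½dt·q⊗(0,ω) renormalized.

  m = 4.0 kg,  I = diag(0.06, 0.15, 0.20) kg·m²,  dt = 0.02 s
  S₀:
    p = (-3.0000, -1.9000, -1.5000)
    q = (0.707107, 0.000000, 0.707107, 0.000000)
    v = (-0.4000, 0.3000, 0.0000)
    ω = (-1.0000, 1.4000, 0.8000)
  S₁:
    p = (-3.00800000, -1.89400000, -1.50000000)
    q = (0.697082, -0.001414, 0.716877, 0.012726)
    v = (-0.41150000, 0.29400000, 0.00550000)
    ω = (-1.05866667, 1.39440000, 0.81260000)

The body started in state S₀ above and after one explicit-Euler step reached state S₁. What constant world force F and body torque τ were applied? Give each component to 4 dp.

F = (-2.3000, -1.2000, 1.1000)
τ = (-0.1200, 0.0700, 0.0000)

rate change Δω = (-0.05866667, -0.00560000, 0.01260000)
applied torque τ = (-0.1200, 0.0700, 0.0000)
Δv = v₁−v₀ = (-0.01150000, -0.00600000, 0.00550000)
applied force F = (-2.3000, -1.2000, 1.1000)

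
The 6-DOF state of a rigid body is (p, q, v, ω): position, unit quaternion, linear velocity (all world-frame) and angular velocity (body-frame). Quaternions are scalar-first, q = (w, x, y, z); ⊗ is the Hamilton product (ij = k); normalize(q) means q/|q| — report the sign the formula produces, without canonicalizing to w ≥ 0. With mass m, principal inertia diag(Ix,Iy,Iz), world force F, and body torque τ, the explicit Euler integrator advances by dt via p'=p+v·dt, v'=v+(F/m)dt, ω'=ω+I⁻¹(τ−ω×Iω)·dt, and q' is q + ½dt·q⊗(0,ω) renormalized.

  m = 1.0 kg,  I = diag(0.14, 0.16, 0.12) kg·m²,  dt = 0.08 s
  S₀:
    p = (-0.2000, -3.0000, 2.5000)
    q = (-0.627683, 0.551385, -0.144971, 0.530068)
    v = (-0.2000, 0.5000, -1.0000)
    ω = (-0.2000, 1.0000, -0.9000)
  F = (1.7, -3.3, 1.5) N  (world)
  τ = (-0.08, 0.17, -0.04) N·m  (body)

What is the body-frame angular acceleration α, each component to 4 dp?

α = (-0.8286, 1.0400, -0.3000)

precession coupling ω×(Iω) = (0.0360, 0.0036, -0.0040)
(τ − ω×Iω)/I = (-0.8286, 1.0400, -0.3000)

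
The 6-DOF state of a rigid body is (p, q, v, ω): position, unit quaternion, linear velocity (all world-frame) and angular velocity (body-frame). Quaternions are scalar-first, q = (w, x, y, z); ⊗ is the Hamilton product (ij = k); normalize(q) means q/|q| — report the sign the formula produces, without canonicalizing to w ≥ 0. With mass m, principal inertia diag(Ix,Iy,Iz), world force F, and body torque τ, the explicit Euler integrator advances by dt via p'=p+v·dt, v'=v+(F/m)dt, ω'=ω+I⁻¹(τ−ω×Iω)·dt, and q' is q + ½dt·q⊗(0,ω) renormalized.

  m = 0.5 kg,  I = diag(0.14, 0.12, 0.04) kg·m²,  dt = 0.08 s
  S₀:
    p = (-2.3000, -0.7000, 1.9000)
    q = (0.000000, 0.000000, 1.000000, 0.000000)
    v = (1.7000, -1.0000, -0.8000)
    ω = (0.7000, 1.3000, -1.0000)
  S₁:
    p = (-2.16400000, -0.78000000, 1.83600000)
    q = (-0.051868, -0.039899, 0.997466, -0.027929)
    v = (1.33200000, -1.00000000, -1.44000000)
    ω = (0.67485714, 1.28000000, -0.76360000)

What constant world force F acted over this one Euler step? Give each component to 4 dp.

F = (-2.3000, 0.0000, -4.0000)

v₁ − v₀ = (-0.36800000, 0.00000000, -0.64000000)
applied force F = (-2.3000, 0.0000, -4.0000)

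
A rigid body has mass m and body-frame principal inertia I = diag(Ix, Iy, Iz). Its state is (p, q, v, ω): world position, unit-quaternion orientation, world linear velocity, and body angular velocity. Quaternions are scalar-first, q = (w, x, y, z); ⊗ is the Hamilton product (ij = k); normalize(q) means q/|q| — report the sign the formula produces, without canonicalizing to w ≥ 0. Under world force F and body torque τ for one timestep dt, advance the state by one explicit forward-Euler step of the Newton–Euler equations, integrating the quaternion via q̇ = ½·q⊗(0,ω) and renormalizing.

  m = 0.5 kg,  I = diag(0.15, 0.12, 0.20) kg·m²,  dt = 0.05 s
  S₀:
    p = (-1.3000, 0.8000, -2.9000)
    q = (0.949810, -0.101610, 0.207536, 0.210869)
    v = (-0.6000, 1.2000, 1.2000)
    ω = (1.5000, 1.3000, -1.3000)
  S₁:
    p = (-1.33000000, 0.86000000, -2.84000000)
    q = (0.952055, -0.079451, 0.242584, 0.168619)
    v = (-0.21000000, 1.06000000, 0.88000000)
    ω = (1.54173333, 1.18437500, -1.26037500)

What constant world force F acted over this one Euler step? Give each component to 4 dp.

F = (3.9000, -1.4000, -3.2000)

velocity change Δv = (0.39000000, -0.14000000, -0.32000000)
m·(v₁−v₀)/dt = (3.9000, -1.4000, -3.2000)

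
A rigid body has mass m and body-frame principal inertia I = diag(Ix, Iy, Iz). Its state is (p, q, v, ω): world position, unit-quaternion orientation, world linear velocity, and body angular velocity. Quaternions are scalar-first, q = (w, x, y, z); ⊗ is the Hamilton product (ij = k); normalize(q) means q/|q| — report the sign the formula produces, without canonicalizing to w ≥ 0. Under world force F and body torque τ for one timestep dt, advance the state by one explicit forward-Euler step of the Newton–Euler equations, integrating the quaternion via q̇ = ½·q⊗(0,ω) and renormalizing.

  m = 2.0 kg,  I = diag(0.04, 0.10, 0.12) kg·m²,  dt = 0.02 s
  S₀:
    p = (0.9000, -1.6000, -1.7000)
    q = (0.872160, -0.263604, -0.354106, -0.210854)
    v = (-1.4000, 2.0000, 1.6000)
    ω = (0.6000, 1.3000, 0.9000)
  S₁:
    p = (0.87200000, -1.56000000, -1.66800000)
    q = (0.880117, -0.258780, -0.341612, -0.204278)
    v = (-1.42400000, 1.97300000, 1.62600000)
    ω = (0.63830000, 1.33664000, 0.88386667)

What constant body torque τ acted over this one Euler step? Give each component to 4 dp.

rate change Δω = (0.03830000, 0.03664000, -0.01613333)
precession coupling = (0.0234, -0.0432, 0.0468)
applied torque τ = (0.1000, 0.1400, -0.0500)

τ = (0.1000, 0.1400, -0.0500)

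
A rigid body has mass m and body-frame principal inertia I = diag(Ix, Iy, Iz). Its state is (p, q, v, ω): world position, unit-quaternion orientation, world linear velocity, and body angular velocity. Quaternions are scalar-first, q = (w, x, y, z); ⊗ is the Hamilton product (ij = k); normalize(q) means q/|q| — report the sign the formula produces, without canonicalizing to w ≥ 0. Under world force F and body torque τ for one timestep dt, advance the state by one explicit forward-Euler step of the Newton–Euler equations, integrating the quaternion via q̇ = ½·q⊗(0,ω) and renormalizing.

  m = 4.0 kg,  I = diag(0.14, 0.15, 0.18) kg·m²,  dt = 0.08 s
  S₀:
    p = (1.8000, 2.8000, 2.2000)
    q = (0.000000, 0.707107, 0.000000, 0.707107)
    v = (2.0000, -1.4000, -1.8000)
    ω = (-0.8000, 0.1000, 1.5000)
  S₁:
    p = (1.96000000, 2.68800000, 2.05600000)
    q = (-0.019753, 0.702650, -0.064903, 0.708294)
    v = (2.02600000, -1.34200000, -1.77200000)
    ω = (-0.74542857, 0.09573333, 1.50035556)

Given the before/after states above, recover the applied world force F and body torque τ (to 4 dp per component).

Δω = ω₁−ω₀ = (0.05457143, -0.00426667, 0.00035556)
applied torque τ = (0.1000, 0.0400, 0.0000)
Δv = v₁−v₀ = (0.02600000, 0.05800000, 0.02800000)
m·(v₁−v₀)/dt = (1.3000, 2.9000, 1.4000)

F = (1.3000, 2.9000, 1.4000)
τ = (0.1000, 0.0400, 0.0000)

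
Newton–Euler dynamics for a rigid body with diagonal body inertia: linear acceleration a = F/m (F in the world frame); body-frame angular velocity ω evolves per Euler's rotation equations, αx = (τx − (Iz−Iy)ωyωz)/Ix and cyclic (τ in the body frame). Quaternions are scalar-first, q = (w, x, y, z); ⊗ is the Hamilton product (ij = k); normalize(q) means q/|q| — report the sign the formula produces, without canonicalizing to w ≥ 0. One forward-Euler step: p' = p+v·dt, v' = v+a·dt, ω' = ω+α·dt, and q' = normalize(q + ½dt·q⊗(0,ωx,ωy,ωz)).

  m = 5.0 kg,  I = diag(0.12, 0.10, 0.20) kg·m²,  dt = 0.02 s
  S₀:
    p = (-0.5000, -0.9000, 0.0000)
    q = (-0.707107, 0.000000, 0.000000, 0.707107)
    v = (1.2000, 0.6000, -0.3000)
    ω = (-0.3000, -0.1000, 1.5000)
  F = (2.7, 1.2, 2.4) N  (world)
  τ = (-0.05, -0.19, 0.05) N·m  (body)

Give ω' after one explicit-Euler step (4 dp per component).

ω' = (-0.3058, -0.1452, 1.5051)

gyro term ω×Iω = (-0.0150, 0.0360, -0.0006)
angular accel α = (-0.2917, -2.2600, 0.2530)
ω' = ω + α·dt = (-0.3058, -0.1452, 1.5051)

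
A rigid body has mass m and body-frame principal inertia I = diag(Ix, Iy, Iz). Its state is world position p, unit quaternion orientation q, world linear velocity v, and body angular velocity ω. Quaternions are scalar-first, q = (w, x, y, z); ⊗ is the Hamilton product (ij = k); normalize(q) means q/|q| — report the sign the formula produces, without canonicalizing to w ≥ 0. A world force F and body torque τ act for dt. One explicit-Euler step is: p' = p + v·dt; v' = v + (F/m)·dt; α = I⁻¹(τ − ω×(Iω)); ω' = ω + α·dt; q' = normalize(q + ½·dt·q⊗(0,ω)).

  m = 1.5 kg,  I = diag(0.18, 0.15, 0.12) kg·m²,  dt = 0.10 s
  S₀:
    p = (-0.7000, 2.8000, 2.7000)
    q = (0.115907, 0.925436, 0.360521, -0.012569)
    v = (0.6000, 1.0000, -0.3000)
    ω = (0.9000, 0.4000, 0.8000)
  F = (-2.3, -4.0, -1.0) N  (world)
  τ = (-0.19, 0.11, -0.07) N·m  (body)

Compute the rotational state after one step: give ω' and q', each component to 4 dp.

ω' = (0.7998, 0.4445, 0.7507)
q' = (0.0674, 0.9434, 0.3246, -0.0056)

(τ − ω×Iω)/I = (-1.0022, 0.4453, -0.4933)
ω + α·dt = (0.7998, 0.4445, 0.7507)
2q̇ = q⊗(0,ω) = (-0.9670456, 0.3977607, -0.7052981, 0.1384311)
q + ½dt·q⊗(0,ω), renormalized = (0.0674, 0.9434, 0.3246, -0.0056)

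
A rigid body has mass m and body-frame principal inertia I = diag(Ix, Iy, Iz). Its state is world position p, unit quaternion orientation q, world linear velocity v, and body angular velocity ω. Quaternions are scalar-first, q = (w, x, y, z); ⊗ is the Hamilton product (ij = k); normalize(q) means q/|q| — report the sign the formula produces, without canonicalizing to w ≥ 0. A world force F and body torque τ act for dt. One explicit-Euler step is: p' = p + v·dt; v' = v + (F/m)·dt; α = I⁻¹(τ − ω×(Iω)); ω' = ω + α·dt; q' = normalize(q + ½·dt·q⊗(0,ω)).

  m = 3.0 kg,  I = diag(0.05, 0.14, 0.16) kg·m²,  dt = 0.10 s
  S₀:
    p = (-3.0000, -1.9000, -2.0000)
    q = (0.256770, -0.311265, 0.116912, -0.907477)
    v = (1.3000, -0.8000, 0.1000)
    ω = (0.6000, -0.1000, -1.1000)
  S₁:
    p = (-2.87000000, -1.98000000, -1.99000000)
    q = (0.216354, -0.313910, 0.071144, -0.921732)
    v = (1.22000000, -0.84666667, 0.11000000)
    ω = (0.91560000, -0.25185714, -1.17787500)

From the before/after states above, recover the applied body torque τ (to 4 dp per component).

ω₁ − ω₀ = (0.31560000, -0.15185714, -0.07787500)
τ = I·(Δω/dt) + ω₀×(Iω₀) = (0.1600, -0.1400, -0.1300)

τ = (0.1600, -0.1400, -0.1300)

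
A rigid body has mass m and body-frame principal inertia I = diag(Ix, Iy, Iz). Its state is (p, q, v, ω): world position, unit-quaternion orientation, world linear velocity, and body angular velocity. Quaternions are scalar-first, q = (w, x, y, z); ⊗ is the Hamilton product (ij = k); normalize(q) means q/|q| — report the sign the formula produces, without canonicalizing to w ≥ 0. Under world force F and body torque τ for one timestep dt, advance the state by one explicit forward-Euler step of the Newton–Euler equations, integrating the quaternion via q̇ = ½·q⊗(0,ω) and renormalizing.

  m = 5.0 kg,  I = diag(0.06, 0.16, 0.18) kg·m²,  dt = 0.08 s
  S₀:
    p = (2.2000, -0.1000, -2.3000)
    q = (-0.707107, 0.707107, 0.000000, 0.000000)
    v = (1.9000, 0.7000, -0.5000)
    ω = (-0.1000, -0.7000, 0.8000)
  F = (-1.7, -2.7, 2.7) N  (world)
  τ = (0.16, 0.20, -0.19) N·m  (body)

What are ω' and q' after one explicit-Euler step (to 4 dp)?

ω×(Iω) gyroscopic = (-0.0112, 0.0096, 0.0070)
angular accel α = (2.8533, 1.1900, -1.0944)
new body rate ω' = (0.1283, -0.6048, 0.7124)
q⊗(0,ω) = (0.0707107, 0.0707107, -0.0707107, -1.0606605)
q' = normalize(q + ½dt·q⊗(0,ω)) = (-0.7036, 0.7093, -0.0028, -0.0424)

ω' = (0.1283, -0.6048, 0.7124)
q' = (-0.7036, 0.7093, -0.0028, -0.0424)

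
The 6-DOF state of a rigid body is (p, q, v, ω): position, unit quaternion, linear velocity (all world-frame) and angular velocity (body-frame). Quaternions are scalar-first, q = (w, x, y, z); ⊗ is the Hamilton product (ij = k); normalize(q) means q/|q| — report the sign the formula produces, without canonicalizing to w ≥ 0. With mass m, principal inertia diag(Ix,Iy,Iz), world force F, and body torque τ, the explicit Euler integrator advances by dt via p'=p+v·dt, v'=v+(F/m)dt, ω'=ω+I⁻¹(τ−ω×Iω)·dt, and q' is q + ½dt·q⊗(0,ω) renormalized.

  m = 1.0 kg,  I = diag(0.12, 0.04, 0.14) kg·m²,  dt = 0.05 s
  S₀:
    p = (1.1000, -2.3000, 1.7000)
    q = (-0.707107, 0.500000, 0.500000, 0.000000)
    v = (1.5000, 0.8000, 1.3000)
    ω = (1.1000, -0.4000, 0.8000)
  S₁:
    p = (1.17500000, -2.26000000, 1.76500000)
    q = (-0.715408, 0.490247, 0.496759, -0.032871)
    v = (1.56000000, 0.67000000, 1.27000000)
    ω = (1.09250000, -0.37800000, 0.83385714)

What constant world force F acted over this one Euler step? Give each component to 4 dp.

F = (1.2000, -2.6000, -0.6000)

velocity change Δv = (0.06000000, -0.13000000, -0.03000000)
F = m·Δv/dt = (1.2000, -2.6000, -0.6000)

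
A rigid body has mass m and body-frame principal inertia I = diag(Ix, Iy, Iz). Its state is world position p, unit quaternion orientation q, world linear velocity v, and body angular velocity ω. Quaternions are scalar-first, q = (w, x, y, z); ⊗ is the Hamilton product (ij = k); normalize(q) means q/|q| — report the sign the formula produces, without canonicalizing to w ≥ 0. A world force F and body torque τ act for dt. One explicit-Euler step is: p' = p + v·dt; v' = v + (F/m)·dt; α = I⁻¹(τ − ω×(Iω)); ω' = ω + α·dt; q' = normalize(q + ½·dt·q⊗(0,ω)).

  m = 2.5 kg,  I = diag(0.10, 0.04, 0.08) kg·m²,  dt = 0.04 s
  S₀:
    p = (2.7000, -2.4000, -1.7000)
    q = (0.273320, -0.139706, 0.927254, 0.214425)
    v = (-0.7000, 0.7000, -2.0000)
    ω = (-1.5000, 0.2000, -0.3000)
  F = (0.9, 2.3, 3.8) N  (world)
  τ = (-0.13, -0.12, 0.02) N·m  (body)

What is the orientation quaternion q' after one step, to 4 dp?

q' = (0.2666, -0.1543, 0.9206, 0.2399)

q⊗(0,ω) = (-0.3306823, -0.7310412, -0.3088853, 1.2809438)
q' = normalize(q + ½dt·q⊗(0,ω)) = (0.2666, -0.1543, 0.9206, 0.2399)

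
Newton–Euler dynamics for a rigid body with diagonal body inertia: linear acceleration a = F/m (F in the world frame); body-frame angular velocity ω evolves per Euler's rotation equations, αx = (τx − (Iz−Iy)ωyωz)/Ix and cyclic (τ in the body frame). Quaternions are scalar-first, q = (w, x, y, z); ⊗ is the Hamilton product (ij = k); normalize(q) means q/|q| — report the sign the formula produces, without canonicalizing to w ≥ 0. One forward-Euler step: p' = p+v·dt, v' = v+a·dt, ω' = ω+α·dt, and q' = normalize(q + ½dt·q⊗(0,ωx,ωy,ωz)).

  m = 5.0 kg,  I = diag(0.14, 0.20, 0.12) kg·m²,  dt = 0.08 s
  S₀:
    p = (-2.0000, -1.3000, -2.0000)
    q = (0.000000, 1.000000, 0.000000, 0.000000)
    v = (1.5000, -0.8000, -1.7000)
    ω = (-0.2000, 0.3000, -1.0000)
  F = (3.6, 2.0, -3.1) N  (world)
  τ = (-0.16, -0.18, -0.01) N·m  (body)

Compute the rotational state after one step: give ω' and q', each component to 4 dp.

ω' = (-0.3051, 0.2264, -1.0043)
q' = (0.0080, 0.9991, 0.0400, 0.0120)

gyro term ω×Iω = (0.0240, 0.0040, -0.0036)
angular accel α = (-1.3143, -0.9200, -0.0533)
ω + α·dt = (-0.3051, 0.2264, -1.0043)
2q̇ = q⊗(0,ω) = (0.2000000, 0.0000000, 1.0000000, 0.3000000)
q + ½dt·q⊗(0,ω), renormalized = (0.0080, 0.9991, 0.0400, 0.0120)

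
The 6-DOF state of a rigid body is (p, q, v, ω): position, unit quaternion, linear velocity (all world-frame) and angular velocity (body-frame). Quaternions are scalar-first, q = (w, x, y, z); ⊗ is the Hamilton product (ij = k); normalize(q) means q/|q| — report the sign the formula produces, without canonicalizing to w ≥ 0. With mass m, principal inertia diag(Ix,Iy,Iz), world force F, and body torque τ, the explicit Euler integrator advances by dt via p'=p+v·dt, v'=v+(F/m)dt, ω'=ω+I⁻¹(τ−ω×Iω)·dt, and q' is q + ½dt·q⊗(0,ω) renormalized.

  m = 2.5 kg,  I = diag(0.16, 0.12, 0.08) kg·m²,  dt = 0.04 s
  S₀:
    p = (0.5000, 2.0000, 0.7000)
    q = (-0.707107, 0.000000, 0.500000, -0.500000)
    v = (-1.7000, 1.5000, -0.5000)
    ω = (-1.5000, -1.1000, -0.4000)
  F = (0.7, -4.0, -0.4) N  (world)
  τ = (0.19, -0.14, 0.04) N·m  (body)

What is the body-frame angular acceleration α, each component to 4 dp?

precession coupling ω×(Iω) = (-0.0176, 0.0480, -0.0660)
(τ − ω×Iω)/I = (1.2975, -1.5667, 1.3250)

α = (1.2975, -1.5667, 1.3250)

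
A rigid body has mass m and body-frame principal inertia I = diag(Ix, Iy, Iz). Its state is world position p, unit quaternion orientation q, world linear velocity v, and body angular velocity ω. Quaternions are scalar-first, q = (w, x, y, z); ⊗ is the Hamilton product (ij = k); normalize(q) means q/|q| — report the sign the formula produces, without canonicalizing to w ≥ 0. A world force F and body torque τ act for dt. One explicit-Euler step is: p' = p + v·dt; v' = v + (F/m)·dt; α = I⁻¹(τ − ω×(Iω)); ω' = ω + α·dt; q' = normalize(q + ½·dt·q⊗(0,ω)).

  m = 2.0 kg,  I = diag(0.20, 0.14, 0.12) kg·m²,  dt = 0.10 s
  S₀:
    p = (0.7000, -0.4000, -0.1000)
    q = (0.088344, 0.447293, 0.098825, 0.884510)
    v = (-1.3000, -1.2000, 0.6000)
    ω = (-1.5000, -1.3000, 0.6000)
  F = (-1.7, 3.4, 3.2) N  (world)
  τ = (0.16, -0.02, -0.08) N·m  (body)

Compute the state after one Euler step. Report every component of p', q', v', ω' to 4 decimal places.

p' = (0.5700, -0.5200, -0.0400)
q' = (0.1012, 0.4985, 0.0133, 0.8609)
v' = (-1.3850, -1.0300, 0.7600)
ω' = (-1.4278, -1.2629, 0.6308)

ω×(Iω) gyroscopic = (0.0156, -0.0720, -0.1170)
angular accel α = (0.7220, 0.3714, 0.3083)
new body rate ω' = (-1.4278, -1.2629, 0.6308)
q⊗(0,ω) = (0.2687060, 1.0766420, -1.7099880, -0.3802370)
updated quaternion q' = (0.1012, 0.4985, 0.0133, 0.8609)
new position p' = (0.5700, -0.5200, -0.0400)
v' = v + a·dt = (-1.3850, -1.0300, 0.7600)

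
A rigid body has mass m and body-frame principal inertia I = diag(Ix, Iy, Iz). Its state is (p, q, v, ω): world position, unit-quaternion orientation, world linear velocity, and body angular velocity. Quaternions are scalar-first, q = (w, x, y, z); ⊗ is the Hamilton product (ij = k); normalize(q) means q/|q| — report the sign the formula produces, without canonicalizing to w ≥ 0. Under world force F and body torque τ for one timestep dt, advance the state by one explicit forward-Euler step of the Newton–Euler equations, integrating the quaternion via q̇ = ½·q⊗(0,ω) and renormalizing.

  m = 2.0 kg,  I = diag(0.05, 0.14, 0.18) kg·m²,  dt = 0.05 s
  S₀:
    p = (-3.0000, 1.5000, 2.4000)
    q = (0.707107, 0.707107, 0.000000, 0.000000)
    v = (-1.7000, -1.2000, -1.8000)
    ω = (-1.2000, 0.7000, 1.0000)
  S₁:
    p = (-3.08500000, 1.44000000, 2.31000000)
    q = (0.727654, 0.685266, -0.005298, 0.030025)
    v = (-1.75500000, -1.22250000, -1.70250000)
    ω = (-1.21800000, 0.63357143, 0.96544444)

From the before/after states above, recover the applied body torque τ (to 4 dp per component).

rate change Δω = (-0.01800000, -0.06642857, -0.03455556)
I·α + gyro = (0.0100, -0.0300, -0.2000)

τ = (0.0100, -0.0300, -0.2000)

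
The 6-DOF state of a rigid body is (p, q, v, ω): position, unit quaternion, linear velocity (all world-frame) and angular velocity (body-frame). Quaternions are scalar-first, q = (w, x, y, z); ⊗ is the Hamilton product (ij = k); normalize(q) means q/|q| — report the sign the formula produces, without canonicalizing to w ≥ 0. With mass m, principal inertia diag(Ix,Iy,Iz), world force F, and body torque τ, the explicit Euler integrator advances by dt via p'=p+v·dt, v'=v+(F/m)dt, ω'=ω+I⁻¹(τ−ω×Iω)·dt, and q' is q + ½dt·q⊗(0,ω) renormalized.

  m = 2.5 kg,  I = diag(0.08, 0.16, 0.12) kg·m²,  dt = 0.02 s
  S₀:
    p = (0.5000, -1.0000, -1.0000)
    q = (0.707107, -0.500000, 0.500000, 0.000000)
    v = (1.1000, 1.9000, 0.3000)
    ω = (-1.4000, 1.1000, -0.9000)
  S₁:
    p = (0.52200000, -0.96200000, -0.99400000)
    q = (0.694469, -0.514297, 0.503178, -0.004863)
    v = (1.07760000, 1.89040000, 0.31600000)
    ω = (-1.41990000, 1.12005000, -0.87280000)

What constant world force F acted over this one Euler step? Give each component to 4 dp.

v₁ − v₀ = (-0.02240000, -0.00960000, 0.01600000)
applied force F = (-2.8000, -1.2000, 2.0000)

F = (-2.8000, -1.2000, 2.0000)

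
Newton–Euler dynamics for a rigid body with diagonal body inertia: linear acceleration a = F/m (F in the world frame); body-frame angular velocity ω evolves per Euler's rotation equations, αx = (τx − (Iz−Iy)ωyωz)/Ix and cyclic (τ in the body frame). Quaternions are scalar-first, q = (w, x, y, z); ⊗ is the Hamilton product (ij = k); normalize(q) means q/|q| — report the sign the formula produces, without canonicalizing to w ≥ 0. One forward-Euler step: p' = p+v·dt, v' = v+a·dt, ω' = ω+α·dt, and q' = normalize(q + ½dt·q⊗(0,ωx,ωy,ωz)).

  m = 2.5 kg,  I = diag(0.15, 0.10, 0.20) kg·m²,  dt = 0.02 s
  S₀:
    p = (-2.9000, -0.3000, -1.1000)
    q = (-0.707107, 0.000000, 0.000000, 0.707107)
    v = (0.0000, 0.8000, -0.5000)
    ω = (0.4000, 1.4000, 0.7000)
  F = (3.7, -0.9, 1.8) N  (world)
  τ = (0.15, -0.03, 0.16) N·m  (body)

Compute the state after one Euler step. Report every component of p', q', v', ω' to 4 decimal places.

linear accel F/m = (1.4800, -0.3600, 0.7200)
p' = p + v·dt = (-2.9000, -0.2840, -1.1100)
v + (F/m)dt = (0.0296, 0.7928, -0.4856)
gyro term ω×Iω = (0.0980, -0.0140, -0.0280)
(τ − ω×Iω)/I = (0.3467, -0.1600, 0.9400)
ω' = ω + α·dt = (0.4069, 1.3968, 0.7188)
q⊗(0,ω) = (-0.4949749, -1.2727926, -0.7071070, -0.4949749)
updated quaternion q' = (-0.7120, -0.0127, -0.0071, 0.7021)

p' = (-2.9000, -0.2840, -1.1100)
q' = (-0.7120, -0.0127, -0.0071, 0.7021)
v' = (0.0296, 0.7928, -0.4856)
ω' = (0.4069, 1.3968, 0.7188)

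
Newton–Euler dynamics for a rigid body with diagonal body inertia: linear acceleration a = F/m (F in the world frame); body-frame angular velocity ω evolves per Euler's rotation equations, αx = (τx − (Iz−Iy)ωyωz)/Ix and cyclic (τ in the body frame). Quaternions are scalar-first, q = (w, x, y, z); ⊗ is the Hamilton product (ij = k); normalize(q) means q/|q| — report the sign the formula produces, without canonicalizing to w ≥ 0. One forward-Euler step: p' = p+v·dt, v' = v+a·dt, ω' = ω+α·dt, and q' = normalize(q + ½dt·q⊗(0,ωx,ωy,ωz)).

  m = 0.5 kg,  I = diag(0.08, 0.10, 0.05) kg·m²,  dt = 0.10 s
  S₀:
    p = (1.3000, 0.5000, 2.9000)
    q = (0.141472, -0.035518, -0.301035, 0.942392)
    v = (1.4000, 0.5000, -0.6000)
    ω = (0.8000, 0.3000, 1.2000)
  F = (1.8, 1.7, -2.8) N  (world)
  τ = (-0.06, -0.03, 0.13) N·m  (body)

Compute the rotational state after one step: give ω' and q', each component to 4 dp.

(τ − ω×Iω)/I = (-0.5250, -0.5880, 2.5040)
ω + α·dt = (0.7475, 0.2412, 1.4504)
q⊗(0,ω) = (-1.0121455, -0.5307820, 0.8389768, 0.3999390)
q' = normalize(q + ½dt·q⊗(0,ω)) = (0.0906, -0.0619, -0.2584, 0.9598)

ω' = (0.7475, 0.2412, 1.4504)
q' = (0.0906, -0.0619, -0.2584, 0.9598)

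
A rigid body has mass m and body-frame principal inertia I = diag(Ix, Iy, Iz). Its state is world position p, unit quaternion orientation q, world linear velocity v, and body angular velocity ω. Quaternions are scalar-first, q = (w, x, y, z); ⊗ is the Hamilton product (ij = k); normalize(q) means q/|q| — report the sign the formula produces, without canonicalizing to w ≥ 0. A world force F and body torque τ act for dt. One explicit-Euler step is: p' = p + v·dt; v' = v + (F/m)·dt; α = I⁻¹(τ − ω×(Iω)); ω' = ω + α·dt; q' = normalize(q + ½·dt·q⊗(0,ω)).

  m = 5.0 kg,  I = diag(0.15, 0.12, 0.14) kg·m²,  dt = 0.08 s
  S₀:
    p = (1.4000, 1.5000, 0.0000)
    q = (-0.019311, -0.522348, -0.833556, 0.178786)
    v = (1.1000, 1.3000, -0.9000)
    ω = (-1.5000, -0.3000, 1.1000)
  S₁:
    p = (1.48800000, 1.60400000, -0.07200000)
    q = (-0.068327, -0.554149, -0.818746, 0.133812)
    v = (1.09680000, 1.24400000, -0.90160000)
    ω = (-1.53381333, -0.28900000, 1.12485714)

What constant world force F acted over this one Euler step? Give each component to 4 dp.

F = (-0.2000, -3.5000, -0.1000)

Δv = v₁−v₀ = (-0.00320000, -0.05600000, -0.00160000)
applied force F = (-0.2000, -3.5000, -0.1000)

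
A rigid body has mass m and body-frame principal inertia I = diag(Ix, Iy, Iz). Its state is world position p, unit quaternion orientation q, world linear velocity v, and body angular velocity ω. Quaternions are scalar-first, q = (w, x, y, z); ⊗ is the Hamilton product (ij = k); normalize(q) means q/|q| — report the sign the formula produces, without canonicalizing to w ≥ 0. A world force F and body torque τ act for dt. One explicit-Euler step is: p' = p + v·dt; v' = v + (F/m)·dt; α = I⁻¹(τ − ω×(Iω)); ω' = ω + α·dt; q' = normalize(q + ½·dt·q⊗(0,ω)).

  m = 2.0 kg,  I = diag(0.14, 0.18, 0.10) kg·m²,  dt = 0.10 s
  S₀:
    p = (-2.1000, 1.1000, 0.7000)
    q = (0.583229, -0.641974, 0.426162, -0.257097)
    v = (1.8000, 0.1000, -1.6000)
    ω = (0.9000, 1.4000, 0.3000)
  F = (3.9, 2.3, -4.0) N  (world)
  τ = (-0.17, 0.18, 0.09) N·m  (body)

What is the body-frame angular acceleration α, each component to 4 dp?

ω×(Iω) gyroscopic = (-0.0336, 0.0108, 0.0504)
angular accel α = (-0.9743, 0.9400, 0.3960)

α = (-0.9743, 0.9400, 0.3960)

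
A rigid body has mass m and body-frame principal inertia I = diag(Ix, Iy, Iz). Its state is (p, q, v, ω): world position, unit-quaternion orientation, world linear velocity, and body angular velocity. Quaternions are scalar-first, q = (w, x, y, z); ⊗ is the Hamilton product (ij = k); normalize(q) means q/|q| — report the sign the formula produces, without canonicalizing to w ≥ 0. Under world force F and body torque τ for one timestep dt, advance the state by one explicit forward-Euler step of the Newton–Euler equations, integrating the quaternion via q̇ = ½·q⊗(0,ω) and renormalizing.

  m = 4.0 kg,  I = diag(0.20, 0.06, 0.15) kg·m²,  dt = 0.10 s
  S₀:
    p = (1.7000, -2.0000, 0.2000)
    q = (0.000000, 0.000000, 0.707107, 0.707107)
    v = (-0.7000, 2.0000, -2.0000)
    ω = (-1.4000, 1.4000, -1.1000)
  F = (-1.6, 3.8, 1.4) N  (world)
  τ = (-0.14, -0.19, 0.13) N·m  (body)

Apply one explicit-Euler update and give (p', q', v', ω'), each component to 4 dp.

p' = (1.6300, -1.8000, 0.0000)
q' = (-0.0105, -0.0878, 0.6534, 0.7518)
v' = (-0.7400, 2.0950, -1.9650)
ω' = (-1.4007, 0.9550, -1.1963)

new position p' = (1.6300, -1.8000, 0.0000)
new velocity v' = (-0.7400, 2.0950, -1.9650)
α = I⁻¹(τ − ω×Iω) = (-0.0070, -4.4500, -0.9627)
new body rate ω' = (-1.4007, 0.9550, -1.1963)
Hamilton product q⊗(0,ω) = (-0.2121321, -1.7677675, -0.9899498, 0.9899498)
q' = normalize(q + ½dt·q⊗(0,ω)) = (-0.0105, -0.0878, 0.6534, 0.7518)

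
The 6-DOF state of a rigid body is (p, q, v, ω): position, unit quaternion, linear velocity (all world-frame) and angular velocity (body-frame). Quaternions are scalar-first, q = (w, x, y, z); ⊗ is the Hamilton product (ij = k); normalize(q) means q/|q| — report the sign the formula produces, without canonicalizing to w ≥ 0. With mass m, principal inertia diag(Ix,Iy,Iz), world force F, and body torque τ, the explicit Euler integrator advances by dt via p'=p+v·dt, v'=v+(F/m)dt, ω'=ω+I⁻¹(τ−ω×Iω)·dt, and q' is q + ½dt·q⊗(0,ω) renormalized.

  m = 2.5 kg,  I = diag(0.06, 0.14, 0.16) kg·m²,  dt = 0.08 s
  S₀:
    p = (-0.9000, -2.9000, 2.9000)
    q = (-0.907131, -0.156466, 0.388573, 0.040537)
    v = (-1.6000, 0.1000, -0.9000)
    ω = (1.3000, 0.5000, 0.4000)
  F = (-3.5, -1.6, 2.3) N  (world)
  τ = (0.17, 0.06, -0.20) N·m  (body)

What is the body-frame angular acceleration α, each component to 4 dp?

precession coupling ω×(Iω) = (0.0040, -0.0520, 0.0520)
α = I⁻¹(τ − ω×Iω) = (2.7667, 0.8000, -1.5750)

α = (2.7667, 0.8000, -1.5750)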